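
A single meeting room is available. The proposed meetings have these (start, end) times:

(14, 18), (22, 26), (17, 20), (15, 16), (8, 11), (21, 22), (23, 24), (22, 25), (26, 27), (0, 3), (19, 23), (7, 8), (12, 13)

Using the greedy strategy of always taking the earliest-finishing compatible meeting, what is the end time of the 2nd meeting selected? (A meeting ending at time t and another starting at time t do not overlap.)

Greedy by earliest finish: after sorting by end time, pick each interval compatible with the last pick.
Sorted by end: (0,3)  (7,8)  (8,11)  (12,13)  (15,16)  (14,18)  (17,20)  (21,22)  (19,23)  (23,24)  (22,25)  (22,26)  (26,27)
take (0,3); take (7,8); take (8,11); take (12,13); take (15,16); take (17,20); take (21,22); take (23,24); take (26,27).
Selected: (0,3) (7,8) (8,11) (12,13) (15,16) (17,20) (21,22) (23,24) (26,27)

8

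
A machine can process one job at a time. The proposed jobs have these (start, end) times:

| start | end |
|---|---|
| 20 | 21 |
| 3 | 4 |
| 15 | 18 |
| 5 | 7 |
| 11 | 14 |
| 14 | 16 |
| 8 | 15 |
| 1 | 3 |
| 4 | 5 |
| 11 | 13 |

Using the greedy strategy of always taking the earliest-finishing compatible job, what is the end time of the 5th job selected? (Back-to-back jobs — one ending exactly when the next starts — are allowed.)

Greedy by earliest finish: after sorting by end time, pick each interval compatible with the last pick.
By end time: (1,3), (3,4), (4,5), (5,7), (11,13), (11,14), (8,15), (14,16), (15,18), (20,21).
Pick (1,3); next start ≥ 3 → (3,4); next start ≥ 4 → (4,5); next start ≥ 5 → (5,7); next start ≥ 7 → (11,13); next start ≥ 13 → (14,16); next start ≥ 16 → (20,21).
Selected: (1,3) (3,4) (4,5) (5,7) (11,13) (14,16) (20,21)

13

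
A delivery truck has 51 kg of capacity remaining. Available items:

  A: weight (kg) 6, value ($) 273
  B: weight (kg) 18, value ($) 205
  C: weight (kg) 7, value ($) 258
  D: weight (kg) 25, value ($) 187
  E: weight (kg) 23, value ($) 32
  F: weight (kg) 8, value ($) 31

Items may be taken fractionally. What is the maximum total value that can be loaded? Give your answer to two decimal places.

885.60

Sort by value per unit weight and fill in that order.
Order: A (273/6=45.50) > C (258/7=36.86) > B (205/18=11.39) > D (187/25=7.48) > F (31/8=3.88) > E (32/23=1.39)
Fill: take A (6 @ 273) → take C (7 @ 258) → take B (18 @ 205) → take 20/25 of D → 149.60; 51/51 used.
Total value = 885.60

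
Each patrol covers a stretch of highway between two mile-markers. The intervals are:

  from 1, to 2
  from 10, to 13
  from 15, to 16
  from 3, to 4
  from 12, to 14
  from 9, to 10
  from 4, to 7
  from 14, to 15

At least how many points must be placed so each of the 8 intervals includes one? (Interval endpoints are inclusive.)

5

Sort by right endpoint; whenever an interval is uncovered, place a point at its right end.
By right end: [1,2]  [3,4]  [4,7]  [9,10]  [10,13]  [12,14]  [14,15]  [15,16]
[1,2] uncovered → point at 2; [3,4] uncovered → point at 4; [9,10] uncovered → point at 10; [12,14] uncovered → point at 14; [15,16] uncovered → point at 16.
Points: 2, 4, 10, 14, 16 (5 total).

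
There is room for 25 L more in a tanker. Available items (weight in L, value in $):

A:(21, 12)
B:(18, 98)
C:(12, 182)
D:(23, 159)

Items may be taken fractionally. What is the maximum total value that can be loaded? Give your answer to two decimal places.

271.87

Greedy by value/weight ratio, highest first.
Order: C (182/12=15.17) > D (159/23=6.91) > B (98/18=5.44) > A (12/21=0.57)
Fill: take C (12 @ 182) → take 13/23 of D → 89.87; 25/25 used.
Total value = 271.87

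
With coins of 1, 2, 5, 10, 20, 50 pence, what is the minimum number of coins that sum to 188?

8

188 − 3×50→38 − 1×20→18 − 1×10→8 − 1×5→3 − 1×2→1 − 1×1→0
Total coins = 3 + 1 + 1 + 1 + 1 + 1 = 8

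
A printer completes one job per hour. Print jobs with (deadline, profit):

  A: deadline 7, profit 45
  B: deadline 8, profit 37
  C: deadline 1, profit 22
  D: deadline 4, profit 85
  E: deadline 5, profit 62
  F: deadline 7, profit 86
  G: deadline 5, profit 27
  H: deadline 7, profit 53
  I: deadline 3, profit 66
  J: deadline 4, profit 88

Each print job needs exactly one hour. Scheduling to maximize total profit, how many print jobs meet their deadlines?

Take jobs in profit order; each goes to the latest open slot no later than its deadline.
Profit order: J=88 F=86 D=85 I=66 E=62 H=53 A=45 B=37 G=27 C=22
Assign: J→slot 4, F→slot 7, D→slot 3, I→slot 2, E→slot 5, H→slot 6, A→slot 1, B→slot 8, G skipped, C skipped.
Slots: [1:A] [2:I] [3:D] [4:J] [5:E] [6:H] [7:F] [8:B]
8 of 10 scheduled.

8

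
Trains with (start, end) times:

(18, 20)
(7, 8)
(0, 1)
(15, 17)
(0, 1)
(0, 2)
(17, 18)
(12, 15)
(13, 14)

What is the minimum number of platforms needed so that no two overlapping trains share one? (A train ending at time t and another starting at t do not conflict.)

The answer is the maximum number of intervals overlapping at any instant.
Events (time:±→running): 0:+→1 0:+→2 0:+→3 … peak 3.

3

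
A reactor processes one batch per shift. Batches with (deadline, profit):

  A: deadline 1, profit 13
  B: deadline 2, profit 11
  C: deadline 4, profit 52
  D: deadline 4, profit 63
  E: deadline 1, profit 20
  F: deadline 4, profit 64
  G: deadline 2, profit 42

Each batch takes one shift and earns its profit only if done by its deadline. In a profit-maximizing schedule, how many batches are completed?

4

Take jobs in profit order; each goes to the latest open slot no later than its deadline.
By profit: F(d4,64), D(d4,63), C(d4,52), G(d2,42), E(d1,20), A(d1,13), B(d2,11)
F→slot 4; D→slot 3; C→slot 2; G→slot 1; E skipped; A skipped; B skipped.
4 of 7 scheduled.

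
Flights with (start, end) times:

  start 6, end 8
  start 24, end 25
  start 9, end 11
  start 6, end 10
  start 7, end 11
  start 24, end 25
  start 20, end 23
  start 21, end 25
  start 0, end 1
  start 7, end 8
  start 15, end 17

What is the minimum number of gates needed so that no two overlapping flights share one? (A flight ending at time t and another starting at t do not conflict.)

Count concurrent intervals with a sweep; the peak is the room count.
Events (time:±→running): 0:+→1 1:-→0 6:+→1 6:+→2 7:+→3 7:+→4 … peak 4.

4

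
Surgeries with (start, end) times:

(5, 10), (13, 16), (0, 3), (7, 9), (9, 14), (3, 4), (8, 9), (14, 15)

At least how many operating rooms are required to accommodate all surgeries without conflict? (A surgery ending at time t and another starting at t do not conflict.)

3

The answer is the maximum number of intervals overlapping at any instant.
Events (time:±→running): 0:+→1 3:-→0 3:+→1 4:-→0 5:+→1 7:+→2 8:+→3 … peak 3.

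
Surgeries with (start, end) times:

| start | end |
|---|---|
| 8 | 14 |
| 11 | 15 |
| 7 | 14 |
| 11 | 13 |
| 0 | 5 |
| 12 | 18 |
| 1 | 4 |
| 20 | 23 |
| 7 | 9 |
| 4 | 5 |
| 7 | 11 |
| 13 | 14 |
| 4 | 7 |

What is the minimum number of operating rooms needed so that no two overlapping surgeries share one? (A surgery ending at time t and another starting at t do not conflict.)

Events (time:±→running): 0:+→1 1:+→2 4:-→1 4:+→2 4:+→3 5:-→2 5:-→1 7:-→0 7:+→1 7:+→2 7:+→3 8:+→4 9:-→3 11:-→2 11:+→3 11:+→4 12:+→5 … peak 5.

5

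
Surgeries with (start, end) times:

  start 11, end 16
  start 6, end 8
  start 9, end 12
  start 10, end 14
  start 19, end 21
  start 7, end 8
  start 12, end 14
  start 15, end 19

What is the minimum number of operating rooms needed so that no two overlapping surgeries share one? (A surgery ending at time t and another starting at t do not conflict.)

3

The answer is the maximum number of intervals overlapping at any instant.
Events (time:±→running): 6:+→1 7:+→2 8:-→1 8:-→0 9:+→1 10:+→2 11:+→3 … peak 3.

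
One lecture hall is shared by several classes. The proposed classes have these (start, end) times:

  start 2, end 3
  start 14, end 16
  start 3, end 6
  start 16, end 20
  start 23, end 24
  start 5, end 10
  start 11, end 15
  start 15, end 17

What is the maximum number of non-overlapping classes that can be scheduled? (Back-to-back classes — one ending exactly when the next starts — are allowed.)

Sorted by end: (2,3)  (3,6)  (5,10)  (11,15)  (14,16)  (15,17)  (16,20)  (23,24)
take (2,3); take (3,6); skip (5,10); take (11,15); take (15,17); skip (16,20); take (23,24).
Selected 5 classes.

5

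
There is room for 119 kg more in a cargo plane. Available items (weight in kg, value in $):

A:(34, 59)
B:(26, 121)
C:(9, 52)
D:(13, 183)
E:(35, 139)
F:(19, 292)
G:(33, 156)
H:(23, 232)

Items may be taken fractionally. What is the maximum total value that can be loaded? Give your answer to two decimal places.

Ratios (sorted): F 15.37, D 14.08, H 10.09, C 5.78, G 4.73, B 4.65, E 3.97, A 1.74
take F (19 @ 292); take D (13 @ 183); take H (23 @ 232); take C (9 @ 52); take G (33 @ 156); take 22/26 of B → 102.38. Capacity used 119/119.
Total value = 1017.38

1017.38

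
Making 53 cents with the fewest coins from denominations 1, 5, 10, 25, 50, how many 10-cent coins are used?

0

53 = 1×50 + 3×1
Count of 10: 0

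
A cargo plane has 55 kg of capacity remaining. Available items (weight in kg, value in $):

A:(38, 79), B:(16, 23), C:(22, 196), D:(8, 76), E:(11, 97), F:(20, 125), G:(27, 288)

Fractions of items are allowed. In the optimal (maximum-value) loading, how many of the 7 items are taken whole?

2

Order: G (288/27=10.67) > D (76/8=9.50) > C (196/22=8.91) > E (97/11=8.82) > F (125/20=6.25) > A (79/38=2.08) > B (23/16=1.44)
Fill: take G (27 @ 288) → take D (8 @ 76) → take 20/22 of C → 178.18; 55/55 used.
2 item(s) taken whole; one partial (take 20/22 of C).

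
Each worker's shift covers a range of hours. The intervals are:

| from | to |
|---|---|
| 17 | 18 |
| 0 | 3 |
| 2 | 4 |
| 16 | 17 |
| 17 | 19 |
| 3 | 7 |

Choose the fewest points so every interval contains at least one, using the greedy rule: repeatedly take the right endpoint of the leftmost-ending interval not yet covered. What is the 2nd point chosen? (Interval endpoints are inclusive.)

Sorted: [0,3] [2,4] [3,7] [16,17] [17,18] [17,19]
{[0,3],[2,4],[3,7]} hit by 3; {[16,17],[17,18],[17,19]} hit by 17.
Points: 3, 17 (2 total).

17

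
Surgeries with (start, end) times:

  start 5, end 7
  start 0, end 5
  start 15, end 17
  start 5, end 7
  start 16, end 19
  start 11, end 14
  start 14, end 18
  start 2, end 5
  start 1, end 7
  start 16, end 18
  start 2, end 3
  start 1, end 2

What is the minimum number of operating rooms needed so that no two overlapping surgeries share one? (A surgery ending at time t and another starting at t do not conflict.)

4

Count concurrent intervals with a sweep; the peak is the room count.
Events (time:±→running): 0:+→1 1:+→2 1:+→3 2:-→2 2:+→3 2:+→4 … peak 4.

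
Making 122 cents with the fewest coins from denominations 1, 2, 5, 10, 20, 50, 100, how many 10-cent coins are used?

0

122 = 1×100 + 1×20 + 1×2
Count of 10: 0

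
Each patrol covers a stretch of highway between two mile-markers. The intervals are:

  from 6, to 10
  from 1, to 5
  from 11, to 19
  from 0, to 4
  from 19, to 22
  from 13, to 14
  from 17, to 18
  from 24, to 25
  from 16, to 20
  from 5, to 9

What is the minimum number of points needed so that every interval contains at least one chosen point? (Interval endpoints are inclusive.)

Process intervals by earliest right end; each time one isn't hit yet, stab at its right endpoint.
Sorted: [0,4] [1,5] [5,9] [6,10] [13,14] [17,18] [11,19] [16,20] [19,22] [24,25]
{[0,4],[1,5]} hit by 4; {[5,9],[6,10]} hit by 9; {[13,14]} hit by 14; {[17,18],[11,19],[16,20]} hit by 18; {[19,22]} hit by 22; {[24,25]} hit by 25.
Points: 4, 9, 14, 18, 22, 25 (6 total).

6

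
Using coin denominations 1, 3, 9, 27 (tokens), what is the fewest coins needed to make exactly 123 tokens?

123 − 4×27→15 − 1×9→6 − 2×3→0
Total coins = 4 + 1 + 2 = 7

7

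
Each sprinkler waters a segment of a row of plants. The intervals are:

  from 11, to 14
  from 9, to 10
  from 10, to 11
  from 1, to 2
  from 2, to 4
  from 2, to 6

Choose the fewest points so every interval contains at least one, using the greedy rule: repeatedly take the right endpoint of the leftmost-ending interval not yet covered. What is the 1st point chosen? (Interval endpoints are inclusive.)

2

Process intervals by earliest right end; each time one isn't hit yet, stab at its right endpoint.
Sorted: [1,2] [2,4] [2,6] [9,10] [10,11] [11,14]
{[1,2],[2,4],[2,6]} hit by 2; {[9,10],[10,11]} hit by 10; {[11,14]} hit by 14.
Points: 2, 10, 14 (3 total).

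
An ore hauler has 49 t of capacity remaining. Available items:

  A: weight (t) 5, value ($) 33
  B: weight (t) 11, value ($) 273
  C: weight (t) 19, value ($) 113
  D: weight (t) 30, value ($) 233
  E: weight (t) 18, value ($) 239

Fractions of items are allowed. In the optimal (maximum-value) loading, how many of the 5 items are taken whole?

Order: B (273/11=24.82) > E (239/18=13.28) > D (233/30=7.77) > A (33/5=6.60) > C (113/19=5.95)
Fill: take B (11 @ 273) → take E (18 @ 239) → take 20/30 of D → 155.33; 49/49 used.
2 item(s) taken whole; one partial (take 20/30 of D).

2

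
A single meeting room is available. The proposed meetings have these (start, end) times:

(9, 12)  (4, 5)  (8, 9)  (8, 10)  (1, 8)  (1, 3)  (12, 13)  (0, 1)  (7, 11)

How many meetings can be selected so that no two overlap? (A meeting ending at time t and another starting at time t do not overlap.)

6

Order by finish time; keep every interval that doesn't clash with the previous kept one.
Sorted by end: (0,1)  (1,3)  (4,5)  (1,8)  (8,9)  (8,10)  (7,11)  (9,12)  (12,13)
take (0,1); take (1,3); take (4,5); skip (1,8); take (8,9); take (9,12); take (12,13).
Selected 6 meetings.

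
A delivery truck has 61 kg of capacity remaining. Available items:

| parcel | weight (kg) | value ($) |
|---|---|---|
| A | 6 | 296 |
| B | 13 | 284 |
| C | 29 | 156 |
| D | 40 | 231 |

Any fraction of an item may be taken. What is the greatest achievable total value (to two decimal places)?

Ratios (sorted): A 49.33, B 21.85, D 5.78, C 5.38
take A (6 @ 296); take B (13 @ 284); take D (40 @ 231); take 2/29 of C → 10.76. Capacity used 61/61.
Total value = 821.76

821.76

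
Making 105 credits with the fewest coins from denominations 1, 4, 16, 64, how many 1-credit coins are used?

105 = 1×64 + 2×16 + 2×4 + 1×1
Count of 1: 1

1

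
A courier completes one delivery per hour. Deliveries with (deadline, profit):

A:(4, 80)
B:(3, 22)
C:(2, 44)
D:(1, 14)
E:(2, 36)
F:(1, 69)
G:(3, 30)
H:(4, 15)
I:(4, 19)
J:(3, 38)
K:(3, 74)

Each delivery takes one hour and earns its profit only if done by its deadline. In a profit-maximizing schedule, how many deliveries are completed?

4

Take jobs in profit order; each goes to the latest open slot no later than its deadline.
By profit: A(d4,80), K(d3,74), F(d1,69), C(d2,44), J(d3,38), E(d2,36), G(d3,30), B(d3,22), I(d4,19), H(d4,15), D(d1,14)
A→slot 4; K→slot 3; F→slot 1; C→slot 2; J skipped; E skipped; G skipped; B skipped; I skipped; H skipped; D skipped.
4 of 11 scheduled.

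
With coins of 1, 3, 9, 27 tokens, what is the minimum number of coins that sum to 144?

144 − 5×27→9 − 1×9→0
Total coins = 5 + 1 = 6

6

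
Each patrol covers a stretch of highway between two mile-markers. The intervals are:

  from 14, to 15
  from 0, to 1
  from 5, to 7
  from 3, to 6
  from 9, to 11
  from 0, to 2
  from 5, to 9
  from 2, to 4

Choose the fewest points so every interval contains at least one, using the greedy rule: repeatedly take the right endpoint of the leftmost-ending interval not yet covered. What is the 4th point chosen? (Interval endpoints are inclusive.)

11

Sort by right endpoint; whenever an interval is uncovered, place a point at its right end.
By right end: [0,1]  [0,2]  [2,4]  [3,6]  [5,7]  [5,9]  [9,11]  [14,15]
[0,1] uncovered → point at 1; [2,4] uncovered → point at 4; [5,7] uncovered → point at 7; [9,11] uncovered → point at 11; [14,15] uncovered → point at 15.
Points: 1, 4, 7, 11, 15 (5 total).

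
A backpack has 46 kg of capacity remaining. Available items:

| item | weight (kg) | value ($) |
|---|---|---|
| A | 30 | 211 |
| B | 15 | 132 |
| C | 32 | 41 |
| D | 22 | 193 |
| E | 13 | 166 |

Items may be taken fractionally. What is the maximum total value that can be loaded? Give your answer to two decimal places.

455.91

Sort by value per unit weight and fill in that order.
Order: E (166/13=12.77) > B (132/15=8.80) > D (193/22=8.77) > A (211/30=7.03) > C (41/32=1.28)
Fill: take E (13 @ 166) → take B (15 @ 132) → take 18/22 of D → 157.91; 46/46 used.
Total value = 455.91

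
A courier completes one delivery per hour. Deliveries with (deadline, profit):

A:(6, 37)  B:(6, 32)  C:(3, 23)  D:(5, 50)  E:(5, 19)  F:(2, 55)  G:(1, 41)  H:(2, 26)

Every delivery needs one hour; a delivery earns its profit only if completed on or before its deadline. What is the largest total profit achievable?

238

Sort by profit descending; place each in the latest free slot ≤ its deadline.
By profit: F(d2,55), D(d5,50), G(d1,41), A(d6,37), B(d6,32), H(d2,26), C(d3,23), E(d5,19)
F→slot 2; D→slot 5; G→slot 1; A→slot 6; B→slot 4; H skipped; C→slot 3; E skipped.
Profit = 41 + 55 + 23 + 32 + 50 + 37 = 238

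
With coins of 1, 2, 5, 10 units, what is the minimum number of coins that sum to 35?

Greedy: take as many of the largest coin as possible, then repeat with the remainder.
35 = 3×10 + 1×5
Total coins = 3 + 1 = 4

4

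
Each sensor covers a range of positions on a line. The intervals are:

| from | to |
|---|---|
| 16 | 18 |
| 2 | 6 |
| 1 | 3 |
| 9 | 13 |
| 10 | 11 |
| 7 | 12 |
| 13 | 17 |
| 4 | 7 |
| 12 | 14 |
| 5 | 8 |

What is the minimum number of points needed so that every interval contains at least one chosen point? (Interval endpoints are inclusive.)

5

Process intervals by earliest right end; each time one isn't hit yet, stab at its right endpoint.
By right end: [1,3]  [2,6]  [4,7]  [5,8]  [10,11]  [7,12]  [9,13]  [12,14]  [13,17]  [16,18]
[1,3] uncovered → point at 3; [4,7] uncovered → point at 7; [10,11] uncovered → point at 11; [12,14] uncovered → point at 14; [16,18] uncovered → point at 18.
Points: 3, 7, 11, 14, 18 (5 total).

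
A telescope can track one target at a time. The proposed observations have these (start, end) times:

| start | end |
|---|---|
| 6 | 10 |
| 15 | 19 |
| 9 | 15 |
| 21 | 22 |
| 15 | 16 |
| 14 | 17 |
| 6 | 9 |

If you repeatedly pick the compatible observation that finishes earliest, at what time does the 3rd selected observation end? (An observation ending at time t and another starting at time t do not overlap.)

Sort by end time and greedily take each interval whose start is ≥ the last chosen end.
Sorted by end: (6,9)  (6,10)  (9,15)  (15,16)  (14,17)  (15,19)  (21,22)
take (6,9); skip (6,10); take (9,15); take (15,16); skip (14,17); skip (15,19); take (21,22).
Selected: (6,9) (9,15) (15,16) (21,22)

16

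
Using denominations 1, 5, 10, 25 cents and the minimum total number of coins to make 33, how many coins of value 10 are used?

0

33 = 1×25 + 1×5 + 3×1
Count of 10: 0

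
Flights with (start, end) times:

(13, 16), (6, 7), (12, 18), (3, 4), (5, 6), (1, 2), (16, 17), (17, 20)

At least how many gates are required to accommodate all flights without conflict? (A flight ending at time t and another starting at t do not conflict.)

starts: [1, 3, 5, 6, 12, 13, 16, 17]
ends:   [2, 4, 6, 7, 16, 17, 18, 20]
s1→1 e2→0 s3→1 e4→0 s5→1 e6→0 s6→1 e7→0 s12→1 s13→2  — peak 2.

2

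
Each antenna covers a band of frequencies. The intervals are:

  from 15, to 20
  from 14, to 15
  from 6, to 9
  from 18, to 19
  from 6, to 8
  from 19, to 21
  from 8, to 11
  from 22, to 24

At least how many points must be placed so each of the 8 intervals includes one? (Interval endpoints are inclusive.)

Process intervals by earliest right end; each time one isn't hit yet, stab at its right endpoint.
Sorted: [6,8] [6,9] [8,11] [14,15] [18,19] [15,20] [19,21] [22,24]
{[6,8],[6,9],[8,11]} hit by 8; {[14,15]} hit by 15; {[18,19],[15,20],[19,21]} hit by 19; {[22,24]} hit by 24.
Points: 8, 15, 19, 24 (4 total).

4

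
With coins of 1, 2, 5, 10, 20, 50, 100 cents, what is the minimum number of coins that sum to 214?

Greedy: take as many of the largest coin as possible, then repeat with the remainder.
214 − 2×100→14 − 1×10→4 − 2×2→0
Total coins = 2 + 1 + 2 = 5

5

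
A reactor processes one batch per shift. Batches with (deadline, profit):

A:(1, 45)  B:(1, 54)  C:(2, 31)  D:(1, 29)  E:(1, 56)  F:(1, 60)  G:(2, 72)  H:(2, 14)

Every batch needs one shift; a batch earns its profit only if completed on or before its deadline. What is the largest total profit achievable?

By profit: G(d2,72), F(d1,60), E(d1,56), B(d1,54), A(d1,45), C(d2,31), D(d1,29), H(d2,14)
G→slot 2; F→slot 1; E skipped; B skipped; A skipped; C skipped; D skipped; H skipped.
Profit = 60 + 72 = 132

132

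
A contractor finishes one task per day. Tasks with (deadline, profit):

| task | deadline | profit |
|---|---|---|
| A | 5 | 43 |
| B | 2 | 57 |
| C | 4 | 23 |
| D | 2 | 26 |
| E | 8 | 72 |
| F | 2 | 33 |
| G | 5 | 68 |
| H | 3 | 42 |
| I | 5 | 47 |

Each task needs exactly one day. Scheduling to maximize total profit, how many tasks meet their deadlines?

Take jobs in profit order; each goes to the latest open slot no later than its deadline.
Profit order: E=72 G=68 B=57 I=47 A=43 H=42 F=33 D=26 C=23
Assign: E→slot 8, G→slot 5, B→slot 2, I→slot 4, A→slot 3, H→slot 1, F skipped, D skipped, C skipped.
Slots: [1:H] [2:B] [3:A] [4:I] [5:G] [8:E]
6 of 9 scheduled.

6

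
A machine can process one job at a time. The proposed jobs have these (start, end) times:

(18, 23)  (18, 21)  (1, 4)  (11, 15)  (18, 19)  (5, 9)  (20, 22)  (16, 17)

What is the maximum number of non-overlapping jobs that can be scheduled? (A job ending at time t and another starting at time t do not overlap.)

Sorted by end: (1,4)  (5,9)  (11,15)  (16,17)  (18,19)  (18,21)  (20,22)  (18,23)
take (1,4); take (5,9); take (11,15); take (16,17); take (18,19); take (20,22); skip (18,23).
Selected 6 jobs.

6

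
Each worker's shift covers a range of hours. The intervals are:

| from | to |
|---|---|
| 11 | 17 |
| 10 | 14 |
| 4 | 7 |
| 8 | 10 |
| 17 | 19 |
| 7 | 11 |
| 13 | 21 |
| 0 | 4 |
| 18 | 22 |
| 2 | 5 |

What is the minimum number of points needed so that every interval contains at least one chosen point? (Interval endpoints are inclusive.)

By right end: [0,4]  [2,5]  [4,7]  [8,10]  [7,11]  [10,14]  [11,17]  [17,19]  [13,21]  [18,22]
[0,4] uncovered → point at 4; [8,10] uncovered → point at 10; [11,17] uncovered → point at 17; [18,22] uncovered → point at 22.
Points: 4, 10, 17, 22 (4 total).

4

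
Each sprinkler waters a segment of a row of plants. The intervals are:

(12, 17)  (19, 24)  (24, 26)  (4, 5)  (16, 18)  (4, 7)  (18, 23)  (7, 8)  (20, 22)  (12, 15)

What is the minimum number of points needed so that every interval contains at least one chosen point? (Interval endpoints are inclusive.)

Process intervals by earliest right end; each time one isn't hit yet, stab at its right endpoint.
By right end: [4,5]  [4,7]  [7,8]  [12,15]  [12,17]  [16,18]  [20,22]  [18,23]  [19,24]  [24,26]
[4,5] uncovered → point at 5; [7,8] uncovered → point at 8; [12,15] uncovered → point at 15; [16,18] uncovered → point at 18; [20,22] uncovered → point at 22; [24,26] uncovered → point at 26.
Points: 5, 8, 15, 18, 22, 26 (6 total).

6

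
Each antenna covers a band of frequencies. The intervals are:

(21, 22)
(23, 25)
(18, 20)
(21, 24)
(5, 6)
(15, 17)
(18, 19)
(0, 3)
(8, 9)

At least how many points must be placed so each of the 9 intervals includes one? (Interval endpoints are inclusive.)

By right end: [0,3]  [5,6]  [8,9]  [15,17]  [18,19]  [18,20]  [21,22]  [21,24]  [23,25]
[0,3] uncovered → point at 3; [5,6] uncovered → point at 6; [8,9] uncovered → point at 9; [15,17] uncovered → point at 17; [18,19] uncovered → point at 19; [21,22] uncovered → point at 22; [23,25] uncovered → point at 25.
Points: 3, 6, 9, 17, 19, 22, 25 (7 total).

7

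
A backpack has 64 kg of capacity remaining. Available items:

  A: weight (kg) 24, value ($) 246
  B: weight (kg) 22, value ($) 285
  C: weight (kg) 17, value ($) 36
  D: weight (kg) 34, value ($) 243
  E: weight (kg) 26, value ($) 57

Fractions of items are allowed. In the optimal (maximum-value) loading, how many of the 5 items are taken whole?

Sort by value per unit weight and fill in that order.
Ratios (sorted): B 12.95, A 10.25, D 7.15, E 2.19, C 2.12
take B (22 @ 285); take A (24 @ 246); take 18/34 of D → 128.65. Capacity used 64/64.
2 item(s) taken whole; one partial (take 18/34 of D).

2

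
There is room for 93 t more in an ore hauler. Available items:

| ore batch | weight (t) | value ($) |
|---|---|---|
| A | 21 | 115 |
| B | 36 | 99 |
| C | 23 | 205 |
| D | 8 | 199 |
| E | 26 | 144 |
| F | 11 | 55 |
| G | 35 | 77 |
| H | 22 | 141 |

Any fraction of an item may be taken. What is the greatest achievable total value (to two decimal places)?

Greedy by value/weight ratio, highest first.
Order: D (199/8=24.88) > C (205/23=8.91) > H (141/22=6.41) > E (144/26=5.54) > A (115/21=5.48) > F (55/11=5.00) > B (99/36=2.75) > G (77/35=2.20)
Fill: take D (8 @ 199) → take C (23 @ 205) → take H (22 @ 141) → take E (26 @ 144) → take 14/21 of A → 76.67; 93/93 used.
Total value = 765.67

765.67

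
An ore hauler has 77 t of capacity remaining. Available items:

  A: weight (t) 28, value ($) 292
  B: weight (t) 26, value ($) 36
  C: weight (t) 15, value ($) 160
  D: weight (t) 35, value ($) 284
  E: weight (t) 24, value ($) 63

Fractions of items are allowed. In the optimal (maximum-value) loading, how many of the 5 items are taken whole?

2

Order: C (160/15=10.67) > A (292/28=10.43) > D (284/35=8.11) > E (63/24=2.62) > B (36/26=1.38)
Fill: take C (15 @ 160) → take A (28 @ 292) → take 34/35 of D → 275.89; 77/77 used.
2 item(s) taken whole; one partial (take 34/35 of D).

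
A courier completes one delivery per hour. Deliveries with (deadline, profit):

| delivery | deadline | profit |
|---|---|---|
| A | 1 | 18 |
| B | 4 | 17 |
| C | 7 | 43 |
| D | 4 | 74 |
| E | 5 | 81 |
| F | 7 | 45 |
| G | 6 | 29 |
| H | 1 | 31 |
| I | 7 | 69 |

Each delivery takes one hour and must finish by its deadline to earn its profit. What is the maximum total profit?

372

By profit: E(d5,81), D(d4,74), I(d7,69), F(d7,45), C(d7,43), H(d1,31), G(d6,29), A(d1,18), B(d4,17)
E→slot 5; D→slot 4; I→slot 7; F→slot 6; C→slot 3; H→slot 1; G→slot 2; A skipped; B skipped.
Profit = 31 + 29 + 43 + 74 + 81 + 45 + 69 = 372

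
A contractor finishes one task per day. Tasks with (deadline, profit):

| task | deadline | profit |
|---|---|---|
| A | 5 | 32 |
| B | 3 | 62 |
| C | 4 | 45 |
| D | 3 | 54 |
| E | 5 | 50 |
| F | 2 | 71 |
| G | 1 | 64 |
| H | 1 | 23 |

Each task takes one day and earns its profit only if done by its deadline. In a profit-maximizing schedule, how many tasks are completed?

5

Profit order: F=71 G=64 B=62 D=54 E=50 C=45 A=32 H=23
Assign: F→slot 2, G→slot 1, B→slot 3, D skipped, E→slot 5, C→slot 4, A skipped, H skipped.
Slots: [1:G] [2:F] [3:B] [4:C] [5:E]
5 of 8 scheduled.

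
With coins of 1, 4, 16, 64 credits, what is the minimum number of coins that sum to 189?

9

189 = 2×64 + 3×16 + 3×4 + 1×1
Total coins = 2 + 3 + 3 + 1 = 9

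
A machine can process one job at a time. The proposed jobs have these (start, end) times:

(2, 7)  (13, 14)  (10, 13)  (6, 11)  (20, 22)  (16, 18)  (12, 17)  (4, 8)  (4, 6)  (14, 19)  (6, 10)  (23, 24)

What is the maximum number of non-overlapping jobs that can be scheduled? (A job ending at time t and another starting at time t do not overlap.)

Greedy by earliest finish: after sorting by end time, pick each interval compatible with the last pick.
Sorted by end: (4,6)  (2,7)  (4,8)  (6,10)  (6,11)  (10,13)  (13,14)  (12,17)  (16,18)  (14,19)  (20,22)  (23,24)
take (4,6); take (6,10); skip (6,11); take (10,13); take (13,14); skip (12,17); take (16,18); take (20,22); take (23,24).
Selected 7 jobs.

7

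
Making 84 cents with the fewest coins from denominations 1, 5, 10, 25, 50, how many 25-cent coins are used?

1

Use the largest denomination that fits, subtract, and repeat.
84 − 1×50→34 − 1×25→9 − 1×5→4 − 4×1→0
Count of 25: 1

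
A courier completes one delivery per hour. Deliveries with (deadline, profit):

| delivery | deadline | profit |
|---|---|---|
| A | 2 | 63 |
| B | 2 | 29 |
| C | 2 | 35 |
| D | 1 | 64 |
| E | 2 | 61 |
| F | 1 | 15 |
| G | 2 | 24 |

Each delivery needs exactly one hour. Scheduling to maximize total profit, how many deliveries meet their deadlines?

2

Sort by profit descending; place each in the latest free slot ≤ its deadline.
Profit order: D=64 A=63 E=61 C=35 B=29 G=24 F=15
Assign: D→slot 1, A→slot 2, E skipped, C skipped, B skipped, G skipped, F skipped.
Slots: [1:D] [2:A]
2 of 7 scheduled.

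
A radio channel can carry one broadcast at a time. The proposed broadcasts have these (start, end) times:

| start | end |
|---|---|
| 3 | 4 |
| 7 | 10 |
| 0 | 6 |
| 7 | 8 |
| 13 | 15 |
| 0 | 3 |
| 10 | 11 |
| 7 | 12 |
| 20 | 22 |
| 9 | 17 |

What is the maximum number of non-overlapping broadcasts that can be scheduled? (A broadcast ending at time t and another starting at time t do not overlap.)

Order by finish time; keep every interval that doesn't clash with the previous kept one.
Sorted by end: (0,3)  (3,4)  (0,6)  (7,8)  (7,10)  (10,11)  (7,12)  (13,15)  (9,17)  (20,22)
take (0,3); take (3,4); take (7,8); skip (7,10); take (10,11); skip (7,12); take (13,15); take (20,22).
Selected 6 broadcasts.

6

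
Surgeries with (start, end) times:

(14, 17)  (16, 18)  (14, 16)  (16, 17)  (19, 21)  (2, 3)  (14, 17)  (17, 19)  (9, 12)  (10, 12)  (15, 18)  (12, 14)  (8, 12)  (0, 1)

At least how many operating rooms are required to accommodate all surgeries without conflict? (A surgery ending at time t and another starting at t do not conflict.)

Count concurrent intervals with a sweep; the peak is the room count.
Events (time:±→running): 0:+→1 1:-→0 2:+→1 3:-→0 8:+→1 9:+→2 10:+→3 12:-→2 12:-→1 12:-→0 12:+→1 14:-→0 14:+→1 14:+→2 14:+→3 15:+→4 16:-→3 16:+→4 16:+→5 … peak 5.

5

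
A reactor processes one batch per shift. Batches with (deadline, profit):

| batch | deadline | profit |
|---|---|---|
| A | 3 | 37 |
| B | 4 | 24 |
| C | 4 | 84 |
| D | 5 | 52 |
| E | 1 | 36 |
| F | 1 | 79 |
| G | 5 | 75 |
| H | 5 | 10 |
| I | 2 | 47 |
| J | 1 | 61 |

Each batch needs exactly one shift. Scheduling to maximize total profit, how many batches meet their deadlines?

5

Sort by profit descending; place each in the latest free slot ≤ its deadline.
Profit order: C=84 F=79 G=75 J=61 D=52 I=47 A=37 E=36 B=24 H=10
Assign: C→slot 4, F→slot 1, G→slot 5, J skipped, D→slot 3, I→slot 2, A skipped, E skipped, B skipped, H skipped.
Slots: [1:F] [2:I] [3:D] [4:C] [5:G]
5 of 10 scheduled.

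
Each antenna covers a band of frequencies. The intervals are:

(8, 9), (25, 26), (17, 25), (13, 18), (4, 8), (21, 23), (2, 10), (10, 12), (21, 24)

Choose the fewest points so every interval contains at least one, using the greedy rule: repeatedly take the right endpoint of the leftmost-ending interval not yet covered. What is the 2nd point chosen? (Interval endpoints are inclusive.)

12

Process intervals by earliest right end; each time one isn't hit yet, stab at its right endpoint.
Sorted: [4,8] [8,9] [2,10] [10,12] [13,18] [21,23] [21,24] [17,25] [25,26]
{[4,8],[8,9],[2,10]} hit by 8; {[10,12]} hit by 12; {[13,18]} hit by 18; {[21,23],[21,24],[17,25]} hit by 23; {[25,26]} hit by 26.
Points: 8, 12, 18, 23, 26 (5 total).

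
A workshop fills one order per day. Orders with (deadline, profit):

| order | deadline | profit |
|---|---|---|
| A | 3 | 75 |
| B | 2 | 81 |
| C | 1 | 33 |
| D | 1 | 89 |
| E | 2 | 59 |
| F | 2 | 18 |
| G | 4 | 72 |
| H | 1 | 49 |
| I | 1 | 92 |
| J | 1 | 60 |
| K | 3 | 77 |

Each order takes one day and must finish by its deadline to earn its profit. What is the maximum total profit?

322

Sort by profit descending; place each in the latest free slot ≤ its deadline.
Profit order: I=92 D=89 B=81 K=77 A=75 G=72 J=60 E=59 H=49 C=33 F=18
Assign: I→slot 1, D skipped, B→slot 2, K→slot 3, A skipped, G→slot 4, J skipped, E skipped, H skipped, C skipped, F skipped.
Slots: [1:I] [2:B] [3:K] [4:G]
Profit = 92 + 81 + 77 + 72 = 322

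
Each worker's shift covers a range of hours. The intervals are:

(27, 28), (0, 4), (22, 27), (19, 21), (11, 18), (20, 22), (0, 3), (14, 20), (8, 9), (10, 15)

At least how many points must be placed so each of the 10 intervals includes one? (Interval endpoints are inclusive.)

5

Process intervals by earliest right end; each time one isn't hit yet, stab at its right endpoint.
By right end: [0,3]  [0,4]  [8,9]  [10,15]  [11,18]  [14,20]  [19,21]  [20,22]  [22,27]  [27,28]
[0,3] uncovered → point at 3; [8,9] uncovered → point at 9; [10,15] uncovered → point at 15; [19,21] uncovered → point at 21; [22,27] uncovered → point at 27.
Points: 3, 9, 15, 21, 27 (5 total).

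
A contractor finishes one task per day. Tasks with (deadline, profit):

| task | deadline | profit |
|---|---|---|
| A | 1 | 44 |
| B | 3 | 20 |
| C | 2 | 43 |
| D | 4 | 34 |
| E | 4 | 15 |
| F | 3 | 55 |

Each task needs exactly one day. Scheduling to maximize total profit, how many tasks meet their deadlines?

Sort by profit descending; place each in the latest free slot ≤ its deadline.
Profit order: F=55 A=44 C=43 D=34 B=20 E=15
Assign: F→slot 3, A→slot 1, C→slot 2, D→slot 4, B skipped, E skipped.
Slots: [1:A] [2:C] [3:F] [4:D]
4 of 6 scheduled.

4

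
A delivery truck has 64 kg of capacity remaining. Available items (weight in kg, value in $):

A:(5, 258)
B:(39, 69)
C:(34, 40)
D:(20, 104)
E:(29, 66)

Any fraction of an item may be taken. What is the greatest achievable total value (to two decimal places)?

445.69

Order: A (258/5=51.60) > D (104/20=5.20) > E (66/29=2.28) > B (69/39=1.77) > C (40/34=1.18)
Fill: take A (5 @ 258) → take D (20 @ 104) → take E (29 @ 66) → take 10/39 of B → 17.69; 64/64 used.
Total value = 445.69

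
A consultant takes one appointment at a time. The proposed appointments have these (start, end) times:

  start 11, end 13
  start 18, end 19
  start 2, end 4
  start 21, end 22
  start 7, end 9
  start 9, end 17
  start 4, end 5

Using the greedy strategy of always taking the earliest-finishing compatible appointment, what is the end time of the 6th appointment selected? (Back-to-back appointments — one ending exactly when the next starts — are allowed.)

Greedy by earliest finish: after sorting by end time, pick each interval compatible with the last pick.
By end time: (2,4), (4,5), (7,9), (11,13), (9,17), (18,19), (21,22).
Pick (2,4); next start ≥ 4 → (4,5); next start ≥ 5 → (7,9); next start ≥ 9 → (11,13); next start ≥ 13 → (18,19); next start ≥ 19 → (21,22).
Selected: (2,4) (4,5) (7,9) (11,13) (18,19) (21,22)

22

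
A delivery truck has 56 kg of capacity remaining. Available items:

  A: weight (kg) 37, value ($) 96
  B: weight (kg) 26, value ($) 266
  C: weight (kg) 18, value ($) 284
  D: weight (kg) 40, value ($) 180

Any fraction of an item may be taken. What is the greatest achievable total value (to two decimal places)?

604.00

Ratios (sorted): C 15.78, B 10.23, D 4.50, A 2.59
take C (18 @ 284); take B (26 @ 266); take 12/40 of D → 54.00. Capacity used 56/56.
Total value = 604.00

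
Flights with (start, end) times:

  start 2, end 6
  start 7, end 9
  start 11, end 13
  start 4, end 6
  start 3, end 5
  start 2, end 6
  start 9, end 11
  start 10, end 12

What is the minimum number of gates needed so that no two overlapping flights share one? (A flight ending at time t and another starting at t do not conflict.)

Events (time:±→running): 2:+→1 2:+→2 3:+→3 4:+→4 … peak 4.

4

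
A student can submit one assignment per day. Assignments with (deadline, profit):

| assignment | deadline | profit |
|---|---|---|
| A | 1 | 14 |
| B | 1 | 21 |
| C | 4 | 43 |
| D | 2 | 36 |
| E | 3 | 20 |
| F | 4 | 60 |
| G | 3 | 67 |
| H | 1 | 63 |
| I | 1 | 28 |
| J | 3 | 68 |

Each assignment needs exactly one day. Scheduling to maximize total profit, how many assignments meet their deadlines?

4

Sort by profit descending; place each in the latest free slot ≤ its deadline.
By profit: J(d3,68), G(d3,67), H(d1,63), F(d4,60), C(d4,43), D(d2,36), I(d1,28), B(d1,21), E(d3,20), A(d1,14)
J→slot 3; G→slot 2; H→slot 1; F→slot 4; C skipped; D skipped; I skipped; B skipped; E skipped; A skipped.
4 of 10 scheduled.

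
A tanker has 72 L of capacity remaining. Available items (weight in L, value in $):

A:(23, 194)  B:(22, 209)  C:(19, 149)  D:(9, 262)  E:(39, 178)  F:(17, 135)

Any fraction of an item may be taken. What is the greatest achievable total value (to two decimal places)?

807.84

Ratios (sorted): D 29.11, B 9.50, A 8.43, F 7.94, C 7.84, E 4.56
take D (9 @ 262); take B (22 @ 209); take A (23 @ 194); take F (17 @ 135); take 1/19 of C → 7.84. Capacity used 72/72.
Total value = 807.84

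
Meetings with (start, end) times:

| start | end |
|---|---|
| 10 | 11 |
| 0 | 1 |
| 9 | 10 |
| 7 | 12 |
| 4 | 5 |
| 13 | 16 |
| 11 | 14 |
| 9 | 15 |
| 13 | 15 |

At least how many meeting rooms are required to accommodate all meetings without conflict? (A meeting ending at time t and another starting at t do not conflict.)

4

The answer is the maximum number of intervals overlapping at any instant.
starts: [0, 4, 7, 9, 9, 10, 11, 13, 13]
ends:   [1, 5, 10, 11, 12, 14, 15, 15, 16]
s0→1 e1→0 s4→1 e5→0 s7→1 s9→2 s9→3 e10→2 s10→3 e11→2 s11→3 e12→2 s13→3 s13→4  — peak 4.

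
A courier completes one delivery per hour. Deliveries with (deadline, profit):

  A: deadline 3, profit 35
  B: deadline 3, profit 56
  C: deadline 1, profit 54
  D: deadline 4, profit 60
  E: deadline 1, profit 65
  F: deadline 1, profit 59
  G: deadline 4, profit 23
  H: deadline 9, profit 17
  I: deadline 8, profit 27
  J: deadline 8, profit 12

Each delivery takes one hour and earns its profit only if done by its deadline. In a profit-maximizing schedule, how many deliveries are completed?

7

Sort by profit descending; place each in the latest free slot ≤ its deadline.
Profit order: E=65 D=60 F=59 B=56 C=54 A=35 I=27 G=23 H=17 J=12
Assign: E→slot 1, D→slot 4, F skipped, B→slot 3, C skipped, A→slot 2, I→slot 8, G skipped, H→slot 9, J→slot 7.
Slots: [1:E] [2:A] [3:B] [4:D] [7:J] [8:I] [9:H]
7 of 10 scheduled.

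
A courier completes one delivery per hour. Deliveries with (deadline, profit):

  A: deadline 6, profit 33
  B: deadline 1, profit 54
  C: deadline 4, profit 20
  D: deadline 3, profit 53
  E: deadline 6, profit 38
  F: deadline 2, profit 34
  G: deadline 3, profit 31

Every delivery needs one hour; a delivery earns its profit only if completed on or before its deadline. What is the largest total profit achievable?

232

By profit: B(d1,54), D(d3,53), E(d6,38), F(d2,34), A(d6,33), G(d3,31), C(d4,20)
B→slot 1; D→slot 3; E→slot 6; F→slot 2; A→slot 5; G skipped; C→slot 4.
Profit = 54 + 34 + 53 + 20 + 33 + 38 = 232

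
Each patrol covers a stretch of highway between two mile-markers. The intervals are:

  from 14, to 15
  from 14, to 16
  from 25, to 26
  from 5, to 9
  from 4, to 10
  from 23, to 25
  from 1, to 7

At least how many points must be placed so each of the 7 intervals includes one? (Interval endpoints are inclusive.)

Process intervals by earliest right end; each time one isn't hit yet, stab at its right endpoint.
Sorted: [1,7] [5,9] [4,10] [14,15] [14,16] [23,25] [25,26]
{[1,7],[5,9],[4,10]} hit by 7; {[14,15],[14,16]} hit by 15; {[23,25],[25,26]} hit by 25.
Points: 7, 15, 25 (3 total).

3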